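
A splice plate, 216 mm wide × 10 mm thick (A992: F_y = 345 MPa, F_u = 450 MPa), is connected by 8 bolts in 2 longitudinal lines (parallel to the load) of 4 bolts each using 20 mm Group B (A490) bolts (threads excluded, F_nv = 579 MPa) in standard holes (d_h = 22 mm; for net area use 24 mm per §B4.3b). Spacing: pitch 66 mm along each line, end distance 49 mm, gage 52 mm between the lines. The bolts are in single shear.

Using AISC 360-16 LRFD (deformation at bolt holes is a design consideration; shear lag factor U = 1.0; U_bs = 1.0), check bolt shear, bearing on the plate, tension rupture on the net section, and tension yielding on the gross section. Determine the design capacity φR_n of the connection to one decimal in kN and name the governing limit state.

567.0 kN (net-section rupture governs)

Bolt shear: A_b = π(20)²/4 = 314.16 mm². φR_n = 0.75 × 579 × 314.16 × 8 × 1 = 1091.4 kN.
Bearing (10 mm plate, F_u = 450 MPa): end bolts L_c = 49 − 22/2 = 38, R_n = min(1.2×38×10×450, 2.4×20×10×450) = 205.2 kN/bolt; interior L_c = 66 − 22 = 44, R_n = 216 kN/bolt. φR_n = 0.75 × (2×205.2 + 6×216) = 1279.8 kN.
Tension rupture (net): A_n = (216 − 2×24)×10 = 1680 mm² (U = 1.0, A_e = A_n). φR_n = 0.75 × 450 × 1680 = 567.0 kN.
Tension yield (gross): A_g = 216×10 = 2160 mm². φR_n = 0.90 × 345 × 2160 = 670.7 kN.
Governing: min(1091.4, 1279.8, 567.0, 670.7) = 567.0 kN → net-section rupture.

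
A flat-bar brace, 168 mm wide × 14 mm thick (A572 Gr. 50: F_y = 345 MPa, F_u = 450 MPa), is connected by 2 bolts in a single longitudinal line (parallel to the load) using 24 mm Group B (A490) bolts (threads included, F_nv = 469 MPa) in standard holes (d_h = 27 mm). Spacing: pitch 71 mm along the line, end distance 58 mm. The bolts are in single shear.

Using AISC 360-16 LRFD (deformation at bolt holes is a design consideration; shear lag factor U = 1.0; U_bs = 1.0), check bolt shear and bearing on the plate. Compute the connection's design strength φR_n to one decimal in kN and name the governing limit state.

Bolt shear: A_b = π(24)²/4 = 452.39 mm². φR_n = 0.75 × 469 × 452.39 × 2 × 1 = 318.3 kN.
Bearing (14 mm plate, F_u = 450 MPa): end bolts L_c = 58 − 27/2 = 44.5, R_n = min(1.2×44.5×14×450, 2.4×24×14×450) = 336.42 kN/bolt; interior L_c = 71 − 27 = 44, R_n = 332.64 kN/bolt. φR_n = 0.75 × (1×336.42 + 1×332.64) = 501.8 kN.
Governing: min(318.3, 501.8) = 318.3 kN → bolt shear.

318.3 kN (bolt shear governs)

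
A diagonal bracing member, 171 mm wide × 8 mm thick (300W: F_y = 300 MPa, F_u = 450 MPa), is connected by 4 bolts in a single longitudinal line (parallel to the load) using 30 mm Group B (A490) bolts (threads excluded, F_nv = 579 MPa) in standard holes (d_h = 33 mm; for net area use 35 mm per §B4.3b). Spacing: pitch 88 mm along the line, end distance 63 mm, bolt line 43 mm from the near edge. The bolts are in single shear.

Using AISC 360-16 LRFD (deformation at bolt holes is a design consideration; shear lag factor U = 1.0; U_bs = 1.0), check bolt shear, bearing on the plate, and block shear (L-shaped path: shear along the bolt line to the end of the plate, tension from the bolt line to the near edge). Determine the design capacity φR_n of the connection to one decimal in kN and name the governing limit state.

400.1 kN (block shear governs)

Bolt shear: A_b = π(30)²/4 = 706.86 mm². φR_n = 0.75 × 579 × 706.86 × 4 × 1 = 1227.8 kN.
Bearing (8 mm plate, F_u = 450 MPa): end bolts L_c = 63 − 33/2 = 46.5, R_n = min(1.2×46.5×8×450, 2.4×30×8×450) = 200.88 kN/bolt; interior L_c = 88 − 33 = 55, R_n = 237.6 kN/bolt. φR_n = 0.75 × (1×200.88 + 3×237.6) = 685.3 kN.
Block shear: shear path 1×[63+3×88] = 1×327 mm, A_gv = 2616, A_nv = 1×(327 − 3.5×35)×8 = 1636 mm²; tension to near edge: (43 − 0.5×35)×8 = 204 mm². R_n = min(0.6×450×1636, 0.6×300×2616) + 1.0×450×204 = min(441.72, 470.88) + 91.8 = 533.52 kN. φR_n = 0.75 × 533.52 = 400.1 kN.
Governing: min(1227.8, 685.3, 400.1) = 400.1 kN → block shear.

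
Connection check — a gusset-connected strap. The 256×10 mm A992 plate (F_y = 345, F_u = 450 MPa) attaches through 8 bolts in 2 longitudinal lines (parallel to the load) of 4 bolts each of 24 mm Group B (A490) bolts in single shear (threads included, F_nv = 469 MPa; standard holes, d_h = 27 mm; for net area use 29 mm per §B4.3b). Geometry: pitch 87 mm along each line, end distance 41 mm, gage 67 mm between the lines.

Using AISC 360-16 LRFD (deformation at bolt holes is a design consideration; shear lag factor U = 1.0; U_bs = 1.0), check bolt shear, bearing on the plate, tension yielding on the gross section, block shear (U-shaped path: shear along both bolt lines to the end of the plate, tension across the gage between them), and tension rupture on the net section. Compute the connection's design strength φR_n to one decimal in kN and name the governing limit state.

668.3 kN (net-section rupture governs)

Bolt shear: A_b = π(24)²/4 = 452.39 mm². φR_n = 0.75 × 469 × 452.39 × 8 × 1 = 1273.0 kN.
Bearing (10 mm plate, F_u = 450 MPa): end bolts L_c = 41 − 27/2 = 27.5, R_n = min(1.2×27.5×10×450, 2.4×24×10×450) = 148.5 kN/bolt; interior L_c = 87 − 27 = 60, R_n = 259.2 kN/bolt. φR_n = 0.75 × (2×148.5 + 6×259.2) = 1389.2 kN.
Tension yield (gross): A_g = 256×10 = 2560 mm². φR_n = 0.90 × 345 × 2560 = 794.9 kN.
Block shear: shear path 2×[41+3×87] = 2×302 mm, A_gv = 6040, A_nv = 2×(302 − 3.5×29)×10 = 4010 mm²; tension across gage: (67 − 1×29)×10 = 380 mm². R_n = min(0.6×450×4010, 0.6×345×6040) + 1.0×450×380 = min(1082.7, 1250.3) + 171 = 1253.7 kN. φR_n = 0.75 × 1253.7 = 940.3 kN.
Tension rupture (net): A_n = (256 − 2×29)×10 = 1980 mm² (U = 1.0, A_e = A_n). φR_n = 0.75 × 450 × 1980 = 668.3 kN.
Governing: min(1273.0, 1389.2, 794.9, 940.3, 668.3) = 668.3 kN → net-section rupture.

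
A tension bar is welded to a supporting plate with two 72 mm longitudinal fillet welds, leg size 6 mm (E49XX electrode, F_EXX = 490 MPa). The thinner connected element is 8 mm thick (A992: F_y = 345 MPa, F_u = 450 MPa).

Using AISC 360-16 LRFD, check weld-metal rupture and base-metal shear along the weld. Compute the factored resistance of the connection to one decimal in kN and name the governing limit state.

Weld metal: throat = 0.707×6 = 4.242 mm, L = 2×72 = 144 mm. φR_n = 0.75 × 0.6 × 490 × 4.242 × 144 = 134.7 kN.
Base metal shear (8 mm plate): yield φR_n = 1.0×0.6×345×8×144 = 238.5 kN; rupture φR_n = 0.75×0.6×450×8×144 = 233.3 kN; take 233.3 kN (rupture).
Governing: min(134.7, 233.3) = 134.7 kN → weld metal.

134.7 kN (weld metal governs)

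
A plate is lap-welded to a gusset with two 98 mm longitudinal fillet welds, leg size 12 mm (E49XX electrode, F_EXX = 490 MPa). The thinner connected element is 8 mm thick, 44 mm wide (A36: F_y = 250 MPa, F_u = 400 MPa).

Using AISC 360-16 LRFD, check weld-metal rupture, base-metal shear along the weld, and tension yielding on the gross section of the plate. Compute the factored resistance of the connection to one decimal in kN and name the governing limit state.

Weld metal: throat = 0.707×12 = 8.484 mm, L = 2×98 = 196 mm. φR_n = 0.75 × 0.6 × 490 × 8.484 × 196 = 366.7 kN.
Base metal shear (8 mm plate): yield φR_n = 1.0×0.6×250×8×196 = 235.2 kN; rupture φR_n = 0.75×0.6×400×8×196 = 282.2 kN; take 235.2 kN (yield).
Tension yield (gross): A_g = 44×8 = 352 mm². φR_n = 0.90 × 250 × 352 = 79.2 kN.
Governing: min(366.7, 235.2, 79.2) = 79.2 kN → gross-section yield.

79.2 kN (gross-section yield governs)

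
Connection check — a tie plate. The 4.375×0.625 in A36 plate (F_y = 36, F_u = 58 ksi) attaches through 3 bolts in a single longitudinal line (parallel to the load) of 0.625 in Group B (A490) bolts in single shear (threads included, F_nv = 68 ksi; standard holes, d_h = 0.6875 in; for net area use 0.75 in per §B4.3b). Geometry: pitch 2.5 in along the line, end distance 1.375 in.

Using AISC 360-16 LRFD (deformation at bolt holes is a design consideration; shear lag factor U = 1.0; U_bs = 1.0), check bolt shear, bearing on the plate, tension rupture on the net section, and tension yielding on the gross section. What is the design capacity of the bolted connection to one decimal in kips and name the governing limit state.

Bolt shear: A_b = π(0.625)²/4 = 0.3068 in². φR_n = 0.75 × 68 × 0.3068 × 3 × 1 = 46.9 kips.
Bearing (0.625 in plate, F_u = 58 ksi): end bolts L_c = 1.375 − 0.6875/2 = 1.03125, R_n = min(1.2×1.03125×0.625×58, 2.4×0.625×0.625×58) = 44.859 kips/bolt; interior L_c = 2.5 − 0.6875 = 1.8125, R_n = 54.375 kips/bolt. φR_n = 0.75 × (1×44.859 + 2×54.375) = 115.2 kips.
Tension rupture (net): A_n = (4.375 − 1×0.75)×0.625 = 2.2656 in² (U = 1.0, A_e = A_n). φR_n = 0.75 × 58 × 2.2656 = 98.6 kips.
Tension yield (gross): A_g = 4.375×0.625 = 2.7344 in². φR_n = 0.90 × 36 × 2.7344 = 88.6 kips.
Governing: min(46.9, 115.2, 98.6, 88.6) = 46.9 kips → bolt shear.

46.9 kips (bolt shear governs)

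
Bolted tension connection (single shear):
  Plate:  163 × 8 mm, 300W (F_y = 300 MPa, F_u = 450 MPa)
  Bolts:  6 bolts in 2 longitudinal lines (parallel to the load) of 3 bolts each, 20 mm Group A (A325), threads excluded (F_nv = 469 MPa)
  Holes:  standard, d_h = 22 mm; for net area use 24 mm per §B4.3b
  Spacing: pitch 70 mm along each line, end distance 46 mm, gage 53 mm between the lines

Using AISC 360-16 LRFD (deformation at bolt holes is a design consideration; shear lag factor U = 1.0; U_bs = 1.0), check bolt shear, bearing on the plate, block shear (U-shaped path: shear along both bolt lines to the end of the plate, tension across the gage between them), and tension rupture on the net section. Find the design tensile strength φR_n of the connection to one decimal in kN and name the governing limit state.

310.5 kN (net-section rupture governs)

Bolt shear: A_b = π(20)²/4 = 314.16 mm². φR_n = 0.75 × 469 × 314.16 × 6 × 1 = 663.0 kN.
Bearing (8 mm plate, F_u = 450 MPa): end bolts L_c = 46 − 22/2 = 35, R_n = min(1.2×35×8×450, 2.4×20×8×450) = 151.2 kN/bolt; interior L_c = 70 − 22 = 48, R_n = 172.8 kN/bolt. φR_n = 0.75 × (2×151.2 + 4×172.8) = 745.2 kN.
Block shear: shear path 2×[46+2×70] = 2×186 mm, A_gv = 2976, A_nv = 2×(186 − 2.5×24)×8 = 2016 mm²; tension across gage: (53 − 1×24)×8 = 232 mm². R_n = min(0.6×450×2016, 0.6×300×2976) + 1.0×450×232 = min(544.32, 535.68) + 104.4 = 640.08 kN. φR_n = 0.75 × 640.08 = 480.1 kN.
Tension rupture (net): A_n = (163 − 2×24)×8 = 920 mm² (U = 1.0, A_e = A_n). φR_n = 0.75 × 450 × 920 = 310.5 kN.
Governing: min(663.0, 745.2, 480.1, 310.5) = 310.5 kN → net-section rupture.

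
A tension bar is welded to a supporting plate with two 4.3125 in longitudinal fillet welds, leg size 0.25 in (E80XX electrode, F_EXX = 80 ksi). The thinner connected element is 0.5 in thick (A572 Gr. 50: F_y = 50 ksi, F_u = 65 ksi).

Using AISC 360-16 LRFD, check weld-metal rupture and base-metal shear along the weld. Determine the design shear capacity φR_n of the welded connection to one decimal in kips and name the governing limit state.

54.9 kips (weld metal governs)

Weld metal: throat = 0.707×0.25 = 0.17675 in, L = 2×4.3125 = 8.625 in. φR_n = 0.75 × 0.6 × 80 × 0.17675 × 8.625 = 54.9 kips.
Base metal shear (0.5 in plate): yield φR_n = 1.0×0.6×50×0.5×8.625 = 129.4 kips; rupture φR_n = 0.75×0.6×65×0.5×8.625 = 126.1 kips; take 126.1 kips (rupture).
Governing: min(54.9, 126.1) = 54.9 kips → weld metal.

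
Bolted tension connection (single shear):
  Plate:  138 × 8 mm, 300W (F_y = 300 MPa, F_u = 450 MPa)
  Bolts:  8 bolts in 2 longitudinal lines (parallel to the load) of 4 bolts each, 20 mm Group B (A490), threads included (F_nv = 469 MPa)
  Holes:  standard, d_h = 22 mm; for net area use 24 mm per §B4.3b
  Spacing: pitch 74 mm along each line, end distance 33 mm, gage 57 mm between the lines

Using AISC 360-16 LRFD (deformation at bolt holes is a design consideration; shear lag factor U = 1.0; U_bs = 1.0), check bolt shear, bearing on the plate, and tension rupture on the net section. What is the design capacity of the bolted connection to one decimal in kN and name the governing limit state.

Bolt shear: A_b = π(20)²/4 = 314.16 mm². φR_n = 0.75 × 469 × 314.16 × 8 × 1 = 884.0 kN.
Bearing (8 mm plate, F_u = 450 MPa): end bolts L_c = 33 − 22/2 = 22, R_n = min(1.2×22×8×450, 2.4×20×8×450) = 95.04 kN/bolt; interior L_c = 74 − 22 = 52, R_n = 172.8 kN/bolt. φR_n = 0.75 × (2×95.04 + 6×172.8) = 920.2 kN.
Tension rupture (net): A_n = (138 − 2×24)×8 = 720 mm² (U = 1.0, A_e = A_n). φR_n = 0.75 × 450 × 720 = 243.0 kN.
Governing: min(884.0, 920.2, 243.0) = 243.0 kN → net-section rupture.

243.0 kN (net-section rupture governs)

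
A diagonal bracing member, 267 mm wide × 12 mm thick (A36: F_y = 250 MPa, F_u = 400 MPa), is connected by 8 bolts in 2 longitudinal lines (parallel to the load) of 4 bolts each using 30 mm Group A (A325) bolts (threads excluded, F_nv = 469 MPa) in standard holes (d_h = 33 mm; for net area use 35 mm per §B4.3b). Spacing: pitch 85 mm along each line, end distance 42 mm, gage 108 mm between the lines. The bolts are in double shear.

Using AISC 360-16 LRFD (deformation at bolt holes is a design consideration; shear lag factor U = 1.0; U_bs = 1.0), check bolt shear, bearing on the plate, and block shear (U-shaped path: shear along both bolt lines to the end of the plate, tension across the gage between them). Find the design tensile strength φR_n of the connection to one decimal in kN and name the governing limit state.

1016.6 kN (block shear governs)

Bolt shear: A_b = π(30)²/4 = 706.86 mm². φR_n = 0.75 × 469 × 706.86 × 8 × 2 = 3978.2 kN.
Bearing (12 mm plate, F_u = 400 MPa): end bolts L_c = 42 − 33/2 = 25.5, R_n = min(1.2×25.5×12×400, 2.4×30×12×400) = 146.88 kN/bolt; interior L_c = 85 − 33 = 52, R_n = 299.52 kN/bolt. φR_n = 0.75 × (2×146.88 + 6×299.52) = 1568.2 kN.
Block shear: shear path 2×[42+3×85] = 2×297 mm, A_gv = 7128, A_nv = 2×(297 − 3.5×35)×12 = 4188 mm²; tension across gage: (108 − 1×35)×12 = 876 mm². R_n = min(0.6×400×4188, 0.6×250×7128) + 1.0×400×876 = min(1005.1, 1069.2) + 350.4 = 1355.5 kN. φR_n = 0.75 × 1355.5 = 1016.6 kN.
Governing: min(3978.2, 1568.2, 1016.6) = 1016.6 kN → block shear.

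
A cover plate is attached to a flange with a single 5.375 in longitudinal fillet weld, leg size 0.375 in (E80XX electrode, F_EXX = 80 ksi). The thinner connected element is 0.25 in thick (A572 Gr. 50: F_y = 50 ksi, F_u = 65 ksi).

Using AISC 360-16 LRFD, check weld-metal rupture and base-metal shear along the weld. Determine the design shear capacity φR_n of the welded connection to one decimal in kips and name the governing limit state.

39.3 kips (base-metal shear governs)

Weld metal: throat = 0.707×0.375 = 0.26513 in, L = 5.375 in. φR_n = 0.75 × 0.6 × 80 × 0.26513 × 5.375 = 51.3 kips.
Base metal shear (0.25 in plate): yield φR_n = 1.0×0.6×50×0.25×5.375 = 40.3 kips; rupture φR_n = 0.75×0.6×65×0.25×5.375 = 39.3 kips; take 39.3 kips (rupture).
Governing: min(51.3, 39.3) = 39.3 kips → base-metal shear.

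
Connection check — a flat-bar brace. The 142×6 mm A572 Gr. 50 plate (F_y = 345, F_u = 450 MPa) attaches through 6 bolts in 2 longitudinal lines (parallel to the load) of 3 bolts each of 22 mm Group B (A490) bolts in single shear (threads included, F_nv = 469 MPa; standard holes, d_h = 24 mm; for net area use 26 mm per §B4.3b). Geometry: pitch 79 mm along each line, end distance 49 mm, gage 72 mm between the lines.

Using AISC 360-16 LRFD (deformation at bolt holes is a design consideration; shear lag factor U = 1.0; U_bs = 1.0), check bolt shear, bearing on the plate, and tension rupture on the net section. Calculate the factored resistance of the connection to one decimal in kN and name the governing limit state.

Bolt shear: A_b = π(22)²/4 = 380.13 mm². φR_n = 0.75 × 469 × 380.13 × 6 × 1 = 802.3 kN.
Bearing (6 mm plate, F_u = 450 MPa): end bolts L_c = 49 − 24/2 = 37, R_n = min(1.2×37×6×450, 2.4×22×6×450) = 119.88 kN/bolt; interior L_c = 79 − 24 = 55, R_n = 142.56 kN/bolt. φR_n = 0.75 × (2×119.88 + 4×142.56) = 607.5 kN.
Tension rupture (net): A_n = (142 − 2×26)×6 = 540 mm² (U = 1.0, A_e = A_n). φR_n = 0.75 × 450 × 540 = 182.3 kN.
Governing: min(802.3, 607.5, 182.3) = 182.3 kN → net-section rupture.

182.3 kN (net-section rupture governs)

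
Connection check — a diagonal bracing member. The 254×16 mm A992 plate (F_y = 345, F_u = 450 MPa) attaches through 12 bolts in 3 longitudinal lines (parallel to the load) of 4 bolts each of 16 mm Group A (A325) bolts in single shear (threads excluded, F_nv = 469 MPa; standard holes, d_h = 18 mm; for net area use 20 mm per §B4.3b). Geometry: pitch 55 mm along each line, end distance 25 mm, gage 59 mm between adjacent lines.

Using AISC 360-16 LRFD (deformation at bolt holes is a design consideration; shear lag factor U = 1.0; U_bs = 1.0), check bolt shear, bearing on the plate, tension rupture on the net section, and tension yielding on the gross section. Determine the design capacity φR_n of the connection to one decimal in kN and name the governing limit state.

848.7 kN (bolt shear governs)

Bolt shear: A_b = π(16)²/4 = 201.06 mm². φR_n = 0.75 × 469 × 201.06 × 12 × 1 = 848.7 kN.
Bearing (16 mm plate, F_u = 450 MPa): end bolts L_c = 25 − 18/2 = 16, R_n = min(1.2×16×16×450, 2.4×16×16×450) = 138.24 kN/bolt; interior L_c = 55 − 18 = 37, R_n = 276.48 kN/bolt. φR_n = 0.75 × (3×138.24 + 9×276.48) = 2177.3 kN.
Tension rupture (net): A_n = (254 − 3×20)×16 = 3104 mm² (U = 1.0, A_e = A_n). φR_n = 0.75 × 450 × 3104 = 1047.6 kN.
Tension yield (gross): A_g = 254×16 = 4064 mm². φR_n = 0.90 × 345 × 4064 = 1261.9 kN.
Governing: min(848.7, 2177.3, 1047.6, 1261.9) = 848.7 kN → bolt shear.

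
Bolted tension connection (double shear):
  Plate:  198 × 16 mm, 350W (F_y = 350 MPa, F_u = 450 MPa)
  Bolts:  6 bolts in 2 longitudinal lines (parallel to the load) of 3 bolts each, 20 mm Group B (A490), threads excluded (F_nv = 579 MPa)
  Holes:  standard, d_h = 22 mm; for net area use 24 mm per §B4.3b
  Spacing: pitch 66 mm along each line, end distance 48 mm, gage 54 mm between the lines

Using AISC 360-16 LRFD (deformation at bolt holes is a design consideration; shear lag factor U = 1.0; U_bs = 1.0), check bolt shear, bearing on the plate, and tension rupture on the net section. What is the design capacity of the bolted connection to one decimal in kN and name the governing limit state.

810.0 kN (net-section rupture governs)

Bolt shear: A_b = π(20)²/4 = 314.16 mm². φR_n = 0.75 × 579 × 314.16 × 6 × 2 = 1637.1 kN.
Bearing (16 mm plate, F_u = 450 MPa): end bolts L_c = 48 − 22/2 = 37, R_n = min(1.2×37×16×450, 2.4×20×16×450) = 319.68 kN/bolt; interior L_c = 66 − 22 = 44, R_n = 345.6 kN/bolt. φR_n = 0.75 × (2×319.68 + 4×345.6) = 1516.3 kN.
Tension rupture (net): A_n = (198 − 2×24)×16 = 2400 mm² (U = 1.0, A_e = A_n). φR_n = 0.75 × 450 × 2400 = 810.0 kN.
Governing: min(1637.1, 1516.3, 810.0) = 810.0 kN → net-section rupture.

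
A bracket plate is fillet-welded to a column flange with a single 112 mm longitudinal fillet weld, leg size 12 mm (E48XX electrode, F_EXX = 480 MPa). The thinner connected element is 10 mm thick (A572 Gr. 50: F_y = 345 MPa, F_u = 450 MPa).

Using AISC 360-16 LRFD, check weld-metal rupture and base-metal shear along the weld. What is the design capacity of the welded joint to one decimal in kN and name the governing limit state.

205.2 kN (weld metal governs)

Weld metal: throat = 0.707×12 = 8.484 mm, L = 112 mm. φR_n = 0.75 × 0.6 × 480 × 8.484 × 112 = 205.2 kN.
Base metal shear (10 mm plate): yield φR_n = 1.0×0.6×345×10×112 = 231.8 kN; rupture φR_n = 0.75×0.6×450×10×112 = 226.8 kN; take 226.8 kN (rupture).
Governing: min(205.2, 226.8) = 205.2 kN → weld metal.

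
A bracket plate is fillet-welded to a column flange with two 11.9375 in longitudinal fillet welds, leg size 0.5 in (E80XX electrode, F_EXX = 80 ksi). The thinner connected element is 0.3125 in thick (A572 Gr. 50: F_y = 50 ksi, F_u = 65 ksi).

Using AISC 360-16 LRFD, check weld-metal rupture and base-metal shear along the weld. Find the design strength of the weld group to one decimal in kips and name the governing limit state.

Weld metal: throat = 0.707×0.5 = 0.3535 in, L = 2×11.9375 = 23.875 in. φR_n = 0.75 × 0.6 × 80 × 0.3535 × 23.875 = 303.8 kips.
Base metal shear (0.3125 in plate): yield φR_n = 1.0×0.6×50×0.3125×23.875 = 223.8 kips; rupture φR_n = 0.75×0.6×65×0.3125×23.875 = 218.2 kips; take 218.2 kips (rupture).
Governing: min(303.8, 218.2) = 218.2 kips → base-metal shear.

218.2 kips (base-metal shear governs)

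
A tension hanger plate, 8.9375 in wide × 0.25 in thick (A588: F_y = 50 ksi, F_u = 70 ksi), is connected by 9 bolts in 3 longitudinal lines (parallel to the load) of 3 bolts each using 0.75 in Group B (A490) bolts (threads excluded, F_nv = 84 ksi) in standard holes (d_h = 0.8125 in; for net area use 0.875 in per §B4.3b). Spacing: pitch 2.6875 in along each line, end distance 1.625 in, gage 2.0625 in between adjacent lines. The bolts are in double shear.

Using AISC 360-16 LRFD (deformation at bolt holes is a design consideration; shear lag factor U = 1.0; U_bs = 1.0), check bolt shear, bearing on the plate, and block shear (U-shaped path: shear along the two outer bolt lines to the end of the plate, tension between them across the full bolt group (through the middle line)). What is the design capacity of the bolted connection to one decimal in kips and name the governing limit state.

Bolt shear: A_b = π(0.75)²/4 = 0.44179 in². φR_n = 0.75 × 84 × 0.44179 × 9 × 2 = 501.0 kips.
Bearing (0.25 in plate, F_u = 70 ksi): end bolts L_c = 1.625 − 0.8125/2 = 1.21875, R_n = min(1.2×1.21875×0.25×70, 2.4×0.75×0.25×70) = 25.594 kips/bolt; interior L_c = 2.6875 − 0.8125 = 1.875, R_n = 31.5 kips/bolt. φR_n = 0.75 × (3×25.594 + 6×31.5) = 199.3 kips.
Block shear: shear path 2×[1.625+2×2.6875] = 2×7 in, A_gv = 3.5, A_nv = 2×(7 − 2.5×0.875)×0.25 = 2.4063 in²; tension across gage: (4.125 − 2×0.875)×0.25 = 0.59375 in². R_n = min(0.6×70×2.4063, 0.6×50×3.5) + 1.0×70×0.59375 = min(101.06, 105) + 41.563 = 142.62 kips. φR_n = 0.75 × 142.62 = 107.0 kips.
Governing: min(501.0, 199.3, 107.0) = 107.0 kips → block shear.

107.0 kips (block shear governs)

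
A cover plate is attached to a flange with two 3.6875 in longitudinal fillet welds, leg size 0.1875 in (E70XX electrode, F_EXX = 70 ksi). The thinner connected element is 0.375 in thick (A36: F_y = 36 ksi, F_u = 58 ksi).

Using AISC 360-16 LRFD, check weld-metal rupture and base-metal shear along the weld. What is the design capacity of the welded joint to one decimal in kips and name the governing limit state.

30.8 kips (weld metal governs)

Weld metal: throat = 0.707×0.1875 = 0.13256 in, L = 2×3.6875 = 7.375 in. φR_n = 0.75 × 0.6 × 70 × 0.13256 × 7.375 = 30.8 kips.
Base metal shear (0.375 in plate): yield φR_n = 1.0×0.6×36×0.375×7.375 = 59.7 kips; rupture φR_n = 0.75×0.6×58×0.375×7.375 = 72.2 kips; take 59.7 kips (yield).
Governing: min(30.8, 59.7) = 30.8 kips → weld metal.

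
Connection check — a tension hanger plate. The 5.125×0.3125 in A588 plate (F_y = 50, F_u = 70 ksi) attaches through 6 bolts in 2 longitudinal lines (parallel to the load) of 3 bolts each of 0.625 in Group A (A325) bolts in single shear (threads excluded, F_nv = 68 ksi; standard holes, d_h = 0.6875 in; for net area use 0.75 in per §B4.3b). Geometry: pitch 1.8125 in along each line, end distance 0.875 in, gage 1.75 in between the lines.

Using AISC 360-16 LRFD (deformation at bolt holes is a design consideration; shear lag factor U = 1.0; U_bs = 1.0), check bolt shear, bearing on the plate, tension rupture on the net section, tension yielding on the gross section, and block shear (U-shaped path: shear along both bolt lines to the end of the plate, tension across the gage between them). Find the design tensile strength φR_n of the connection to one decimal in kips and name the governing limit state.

Bolt shear: A_b = π(0.625)²/4 = 0.3068 in². φR_n = 0.75 × 68 × 0.3068 × 6 × 1 = 93.9 kips.
Bearing (0.3125 in plate, F_u = 70 ksi): end bolts L_c = 0.875 − 0.6875/2 = 0.53125, R_n = min(1.2×0.53125×0.3125×70, 2.4×0.625×0.3125×70) = 13.945 kips/bolt; interior L_c = 1.8125 − 0.6875 = 1.125, R_n = 29.531 kips/bolt. φR_n = 0.75 × (2×13.945 + 4×29.531) = 109.5 kips.
Tension rupture (net): A_n = (5.125 − 2×0.75)×0.3125 = 1.1328 in² (U = 1.0, A_e = A_n). φR_n = 0.75 × 70 × 1.1328 = 59.5 kips.
Tension yield (gross): A_g = 5.125×0.3125 = 1.6016 in². φR_n = 0.90 × 50 × 1.6016 = 72.1 kips.
Block shear: shear path 2×[0.875+2×1.8125] = 2×4.5 in, A_gv = 2.8125, A_nv = 2×(4.5 − 2.5×0.75)×0.3125 = 1.6406 in²; tension across gage: (1.75 − 1×0.75)×0.3125 = 0.3125 in². R_n = min(0.6×70×1.6406, 0.6×50×2.8125) + 1.0×70×0.3125 = min(68.905, 84.375) + 21.875 = 90.78 kips. φR_n = 0.75 × 90.78 = 68.1 kips.
Governing: min(93.9, 109.5, 59.5, 72.1, 68.1) = 59.5 kips → net-section rupture.

59.5 kips (net-section rupture governs)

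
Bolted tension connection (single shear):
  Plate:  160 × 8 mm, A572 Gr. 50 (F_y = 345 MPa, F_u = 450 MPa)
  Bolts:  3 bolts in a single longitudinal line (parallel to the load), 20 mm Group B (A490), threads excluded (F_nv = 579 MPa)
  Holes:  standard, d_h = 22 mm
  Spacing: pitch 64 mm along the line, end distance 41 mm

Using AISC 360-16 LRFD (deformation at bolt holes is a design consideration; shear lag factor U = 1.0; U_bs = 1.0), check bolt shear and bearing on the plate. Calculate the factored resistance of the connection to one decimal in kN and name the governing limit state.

356.4 kN (bearing governs)

Bolt shear: A_b = π(20)²/4 = 314.16 mm². φR_n = 0.75 × 579 × 314.16 × 3 × 1 = 409.3 kN.
Bearing (8 mm plate, F_u = 450 MPa): end bolts L_c = 41 − 22/2 = 30, R_n = min(1.2×30×8×450, 2.4×20×8×450) = 129.6 kN/bolt; interior L_c = 64 − 22 = 42, R_n = 172.8 kN/bolt. φR_n = 0.75 × (1×129.6 + 2×172.8) = 356.4 kN.
Governing: min(409.3, 356.4) = 356.4 kN → bearing.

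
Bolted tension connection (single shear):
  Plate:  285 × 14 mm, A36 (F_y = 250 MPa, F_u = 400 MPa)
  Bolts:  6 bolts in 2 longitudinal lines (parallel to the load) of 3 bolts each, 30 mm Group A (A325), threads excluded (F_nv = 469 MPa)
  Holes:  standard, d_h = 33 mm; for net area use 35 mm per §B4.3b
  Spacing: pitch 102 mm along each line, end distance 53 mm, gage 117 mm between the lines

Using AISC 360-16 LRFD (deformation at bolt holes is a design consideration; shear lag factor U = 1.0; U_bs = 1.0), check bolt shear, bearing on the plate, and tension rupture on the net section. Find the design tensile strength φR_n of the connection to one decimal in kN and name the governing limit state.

903.0 kN (net-section rupture governs)

Bolt shear: A_b = π(30)²/4 = 706.86 mm². φR_n = 0.75 × 469 × 706.86 × 6 × 1 = 1491.8 kN.
Bearing (14 mm plate, F_u = 400 MPa): end bolts L_c = 53 − 33/2 = 36.5, R_n = min(1.2×36.5×14×400, 2.4×30×14×400) = 245.28 kN/bolt; interior L_c = 102 − 33 = 69, R_n = 403.2 kN/bolt. φR_n = 0.75 × (2×245.28 + 4×403.2) = 1577.5 kN.
Tension rupture (net): A_n = (285 − 2×35)×14 = 3010 mm² (U = 1.0, A_e = A_n). φR_n = 0.75 × 400 × 3010 = 903.0 kN.
Governing: min(1491.8, 1577.5, 903.0) = 903.0 kN → net-section rupture.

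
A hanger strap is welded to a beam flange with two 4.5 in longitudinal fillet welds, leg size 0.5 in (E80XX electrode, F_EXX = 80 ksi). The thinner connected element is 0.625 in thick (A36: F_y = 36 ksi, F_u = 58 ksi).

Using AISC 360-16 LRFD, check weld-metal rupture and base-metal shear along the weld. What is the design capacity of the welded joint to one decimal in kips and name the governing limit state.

114.5 kips (weld metal governs)

Weld metal: throat = 0.707×0.5 = 0.3535 in, L = 2×4.5 = 9 in. φR_n = 0.75 × 0.6 × 80 × 0.3535 × 9 = 114.5 kips.
Base metal shear (0.625 in plate): yield φR_n = 1.0×0.6×36×0.625×9 = 121.5 kips; rupture φR_n = 0.75×0.6×58×0.625×9 = 146.8 kips; take 121.5 kips (yield).
Governing: min(114.5, 121.5) = 114.5 kips → weld metal.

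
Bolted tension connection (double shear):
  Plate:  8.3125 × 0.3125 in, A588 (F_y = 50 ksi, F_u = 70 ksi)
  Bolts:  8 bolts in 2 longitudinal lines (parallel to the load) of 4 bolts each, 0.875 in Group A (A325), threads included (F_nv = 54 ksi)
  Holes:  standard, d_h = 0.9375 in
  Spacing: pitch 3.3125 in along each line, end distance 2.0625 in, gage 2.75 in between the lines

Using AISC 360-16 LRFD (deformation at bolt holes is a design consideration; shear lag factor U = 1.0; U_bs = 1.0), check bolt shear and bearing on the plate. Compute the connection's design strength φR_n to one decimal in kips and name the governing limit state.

Bolt shear: A_b = π(0.875)²/4 = 0.60132 in². φR_n = 0.75 × 54 × 0.60132 × 8 × 2 = 389.7 kips.
Bearing (0.3125 in plate, F_u = 70 ksi): end bolts L_c = 2.0625 − 0.9375/2 = 1.59375, R_n = min(1.2×1.59375×0.3125×70, 2.4×0.875×0.3125×70) = 41.836 kips/bolt; interior L_c = 3.3125 − 0.9375 = 2.375, R_n = 45.938 kips/bolt. φR_n = 0.75 × (2×41.836 + 6×45.938) = 269.5 kips.
Governing: min(389.7, 269.5) = 269.5 kips → bearing.

269.5 kips (bearing governs)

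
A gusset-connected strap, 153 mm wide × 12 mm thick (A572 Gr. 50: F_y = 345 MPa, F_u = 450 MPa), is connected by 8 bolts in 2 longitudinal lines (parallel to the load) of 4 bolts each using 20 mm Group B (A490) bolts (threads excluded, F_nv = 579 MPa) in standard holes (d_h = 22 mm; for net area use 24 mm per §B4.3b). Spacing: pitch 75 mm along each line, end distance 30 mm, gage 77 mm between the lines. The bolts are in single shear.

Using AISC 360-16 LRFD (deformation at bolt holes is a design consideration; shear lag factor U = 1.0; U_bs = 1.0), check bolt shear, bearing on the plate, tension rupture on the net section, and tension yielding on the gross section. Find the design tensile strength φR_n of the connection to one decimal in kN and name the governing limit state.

Bolt shear: A_b = π(20)²/4 = 314.16 mm². φR_n = 0.75 × 579 × 314.16 × 8 × 1 = 1091.4 kN.
Bearing (12 mm plate, F_u = 450 MPa): end bolts L_c = 30 − 22/2 = 19, R_n = min(1.2×19×12×450, 2.4×20×12×450) = 123.12 kN/bolt; interior L_c = 75 − 22 = 53, R_n = 259.2 kN/bolt. φR_n = 0.75 × (2×123.12 + 6×259.2) = 1351.1 kN.
Tension rupture (net): A_n = (153 − 2×24)×12 = 1260 mm² (U = 1.0, A_e = A_n). φR_n = 0.75 × 450 × 1260 = 425.3 kN.
Tension yield (gross): A_g = 153×12 = 1836 mm². φR_n = 0.90 × 345 × 1836 = 570.1 kN.
Governing: min(1091.4, 1351.1, 425.3, 570.1) = 425.3 kN → net-section rupture.

425.3 kN (net-section rupture governs)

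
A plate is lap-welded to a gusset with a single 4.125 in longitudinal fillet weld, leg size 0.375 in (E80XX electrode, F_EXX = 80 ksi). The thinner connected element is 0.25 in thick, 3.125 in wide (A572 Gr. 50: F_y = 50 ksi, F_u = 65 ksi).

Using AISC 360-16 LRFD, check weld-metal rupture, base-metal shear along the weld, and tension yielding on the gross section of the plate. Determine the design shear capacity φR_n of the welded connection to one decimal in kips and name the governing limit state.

30.2 kips (base-metal shear governs)

Weld metal: throat = 0.707×0.375 = 0.26513 in, L = 4.125 in. φR_n = 0.75 × 0.6 × 80 × 0.26513 × 4.125 = 39.4 kips.
Base metal shear (0.25 in plate): yield φR_n = 1.0×0.6×50×0.25×4.125 = 30.9 kips; rupture φR_n = 0.75×0.6×65×0.25×4.125 = 30.2 kips; take 30.2 kips (rupture).
Tension yield (gross): A_g = 3.125×0.25 = 0.78125 in². φR_n = 0.90 × 50 × 0.78125 = 35.2 kips.
Governing: min(39.4, 30.2, 35.2) = 30.2 kips → base-metal shear.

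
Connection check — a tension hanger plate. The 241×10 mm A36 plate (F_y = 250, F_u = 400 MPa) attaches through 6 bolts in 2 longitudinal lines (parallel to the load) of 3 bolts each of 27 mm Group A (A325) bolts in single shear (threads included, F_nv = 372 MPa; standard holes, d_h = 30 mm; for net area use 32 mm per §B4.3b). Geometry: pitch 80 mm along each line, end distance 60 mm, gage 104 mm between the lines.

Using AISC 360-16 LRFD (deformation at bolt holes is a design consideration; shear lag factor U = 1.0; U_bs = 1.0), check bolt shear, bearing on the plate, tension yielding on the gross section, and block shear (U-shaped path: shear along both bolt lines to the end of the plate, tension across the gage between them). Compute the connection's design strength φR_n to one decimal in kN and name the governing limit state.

542.3 kN (gross-section yield governs)

Bolt shear: A_b = π(27)²/4 = 572.56 mm². φR_n = 0.75 × 372 × 572.56 × 6 × 1 = 958.5 kN.
Bearing (10 mm plate, F_u = 400 MPa): end bolts L_c = 60 − 30/2 = 45, R_n = min(1.2×45×10×400, 2.4×27×10×400) = 216 kN/bolt; interior L_c = 80 − 30 = 50, R_n = 240 kN/bolt. φR_n = 0.75 × (2×216 + 4×240) = 1044.0 kN.
Tension yield (gross): A_g = 241×10 = 2410 mm². φR_n = 0.90 × 250 × 2410 = 542.3 kN.
Block shear: shear path 2×[60+2×80] = 2×220 mm, A_gv = 4400, A_nv = 2×(220 − 2.5×32)×10 = 2800 mm²; tension across gage: (104 − 1×32)×10 = 720 mm². R_n = min(0.6×400×2800, 0.6×250×4400) + 1.0×400×720 = min(672, 660) + 288 = 948 kN. φR_n = 0.75 × 948 = 711.0 kN.
Governing: min(958.5, 1044.0, 542.3, 711.0) = 542.3 kN → gross-section yield.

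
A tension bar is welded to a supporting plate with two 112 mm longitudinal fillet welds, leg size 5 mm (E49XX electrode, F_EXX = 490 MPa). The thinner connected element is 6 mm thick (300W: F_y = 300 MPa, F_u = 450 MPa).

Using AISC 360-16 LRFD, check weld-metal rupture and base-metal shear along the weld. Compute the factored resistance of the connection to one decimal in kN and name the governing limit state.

Weld metal: throat = 0.707×5 = 3.535 mm, L = 2×112 = 224 mm. φR_n = 0.75 × 0.6 × 490 × 3.535 × 224 = 174.6 kN.
Base metal shear (6 mm plate): yield φR_n = 1.0×0.6×300×6×224 = 241.9 kN; rupture φR_n = 0.75×0.6×450×6×224 = 272.2 kN; take 241.9 kN (yield).
Governing: min(174.6, 241.9) = 174.6 kN → weld metal.

174.6 kN (weld metal governs)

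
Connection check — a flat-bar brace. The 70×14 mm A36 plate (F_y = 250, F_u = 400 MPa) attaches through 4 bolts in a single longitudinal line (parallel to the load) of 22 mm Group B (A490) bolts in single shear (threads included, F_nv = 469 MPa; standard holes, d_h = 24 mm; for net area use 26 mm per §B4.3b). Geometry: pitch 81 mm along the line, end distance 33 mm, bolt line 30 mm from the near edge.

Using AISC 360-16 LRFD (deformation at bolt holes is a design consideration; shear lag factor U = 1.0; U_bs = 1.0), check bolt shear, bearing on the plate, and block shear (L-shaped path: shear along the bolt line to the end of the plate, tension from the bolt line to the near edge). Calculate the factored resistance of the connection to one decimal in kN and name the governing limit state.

Bolt shear: A_b = π(22)²/4 = 380.13 mm². φR_n = 0.75 × 469 × 380.13 × 4 × 1 = 534.8 kN.
Bearing (14 mm plate, F_u = 400 MPa): end bolts L_c = 33 − 24/2 = 21, R_n = min(1.2×21×14×400, 2.4×22×14×400) = 141.12 kN/bolt; interior L_c = 81 − 24 = 57, R_n = 295.68 kN/bolt. φR_n = 0.75 × (1×141.12 + 3×295.68) = 771.1 kN.
Block shear: shear path 1×[33+3×81] = 1×276 mm, A_gv = 3864, A_nv = 1×(276 − 3.5×26)×14 = 2590 mm²; tension to near edge: (30 − 0.5×26)×14 = 238 mm². R_n = min(0.6×400×2590, 0.6×250×3864) + 1.0×400×238 = min(621.6, 579.6) + 95.2 = 674.8 kN. φR_n = 0.75 × 674.8 = 506.1 kN.
Governing: min(534.8, 771.1, 506.1) = 506.1 kN → block shear.

506.1 kN (block shear governs)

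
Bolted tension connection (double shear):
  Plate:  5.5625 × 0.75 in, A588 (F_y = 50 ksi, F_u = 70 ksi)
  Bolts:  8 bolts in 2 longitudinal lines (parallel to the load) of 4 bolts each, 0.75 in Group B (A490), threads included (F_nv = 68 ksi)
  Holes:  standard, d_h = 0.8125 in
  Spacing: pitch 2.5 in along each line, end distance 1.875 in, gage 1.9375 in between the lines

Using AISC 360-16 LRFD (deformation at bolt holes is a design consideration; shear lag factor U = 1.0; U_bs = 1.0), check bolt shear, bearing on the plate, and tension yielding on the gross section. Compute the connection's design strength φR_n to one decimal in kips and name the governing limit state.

187.7 kips (gross-section yield governs)

Bolt shear: A_b = π(0.75)²/4 = 0.44179 in². φR_n = 0.75 × 68 × 0.44179 × 8 × 2 = 360.5 kips.
Bearing (0.75 in plate, F_u = 70 ksi): end bolts L_c = 1.875 − 0.8125/2 = 1.46875, R_n = min(1.2×1.46875×0.75×70, 2.4×0.75×0.75×70) = 92.531 kips/bolt; interior L_c = 2.5 − 0.8125 = 1.6875, R_n = 94.5 kips/bolt. φR_n = 0.75 × (2×92.531 + 6×94.5) = 564.0 kips.
Tension yield (gross): A_g = 5.5625×0.75 = 4.1719 in². φR_n = 0.90 × 50 × 4.1719 = 187.7 kips.
Governing: min(360.5, 564.0, 187.7) = 187.7 kips → gross-section yield.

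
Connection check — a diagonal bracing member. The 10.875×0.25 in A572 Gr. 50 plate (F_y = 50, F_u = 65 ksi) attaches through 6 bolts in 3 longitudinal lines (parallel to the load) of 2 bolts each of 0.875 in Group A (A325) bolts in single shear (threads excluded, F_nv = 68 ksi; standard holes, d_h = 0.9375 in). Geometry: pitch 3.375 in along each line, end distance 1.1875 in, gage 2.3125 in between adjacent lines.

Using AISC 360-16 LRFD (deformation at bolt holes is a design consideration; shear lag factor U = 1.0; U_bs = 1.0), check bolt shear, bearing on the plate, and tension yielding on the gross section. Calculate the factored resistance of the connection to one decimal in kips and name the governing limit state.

Bolt shear: A_b = π(0.875)²/4 = 0.60132 in². φR_n = 0.75 × 68 × 0.60132 × 6 × 1 = 184.0 kips.
Bearing (0.25 in plate, F_u = 65 ksi): end bolts L_c = 1.1875 − 0.9375/2 = 0.71875, R_n = min(1.2×0.71875×0.25×65, 2.4×0.875×0.25×65) = 14.016 kips/bolt; interior L_c = 3.375 − 0.9375 = 2.4375, R_n = 34.125 kips/bolt. φR_n = 0.75 × (3×14.016 + 3×34.125) = 108.3 kips.
Tension yield (gross): A_g = 10.875×0.25 = 2.7188 in². φR_n = 0.90 × 50 × 2.7188 = 122.3 kips.
Governing: min(184.0, 108.3, 122.3) = 108.3 kips → bearing.

108.3 kips (bearing governs)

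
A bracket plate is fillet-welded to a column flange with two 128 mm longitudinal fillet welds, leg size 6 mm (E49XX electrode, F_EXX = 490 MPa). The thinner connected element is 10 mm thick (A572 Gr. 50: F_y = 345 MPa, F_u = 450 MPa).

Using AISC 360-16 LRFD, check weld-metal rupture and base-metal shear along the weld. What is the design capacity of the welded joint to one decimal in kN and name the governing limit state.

239.5 kN (weld metal governs)

Weld metal: throat = 0.707×6 = 4.242 mm, L = 2×128 = 256 mm. φR_n = 0.75 × 0.6 × 490 × 4.242 × 256 = 239.5 kN.
Base metal shear (10 mm plate): yield φR_n = 1.0×0.6×345×10×256 = 529.9 kN; rupture φR_n = 0.75×0.6×450×10×256 = 518.4 kN; take 518.4 kN (rupture).
Governing: min(239.5, 518.4) = 239.5 kN → weld metal.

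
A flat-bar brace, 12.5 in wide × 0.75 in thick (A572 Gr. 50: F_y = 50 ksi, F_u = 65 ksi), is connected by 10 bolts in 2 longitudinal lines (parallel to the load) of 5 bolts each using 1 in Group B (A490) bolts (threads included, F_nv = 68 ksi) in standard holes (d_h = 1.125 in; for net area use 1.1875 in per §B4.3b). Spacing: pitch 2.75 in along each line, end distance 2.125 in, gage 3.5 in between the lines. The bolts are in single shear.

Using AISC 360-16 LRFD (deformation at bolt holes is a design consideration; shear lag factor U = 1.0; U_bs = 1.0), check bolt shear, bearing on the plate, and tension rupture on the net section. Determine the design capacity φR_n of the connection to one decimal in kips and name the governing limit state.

370.2 kips (net-section rupture governs)

Bolt shear: A_b = π(1)²/4 = 0.7854 in². φR_n = 0.75 × 68 × 0.7854 × 10 × 1 = 400.6 kips.
Bearing (0.75 in plate, F_u = 65 ksi): end bolts L_c = 2.125 − 1.125/2 = 1.5625, R_n = min(1.2×1.5625×0.75×65, 2.4×1×0.75×65) = 91.406 kips/bolt; interior L_c = 2.75 − 1.125 = 1.625, R_n = 95.063 kips/bolt. φR_n = 0.75 × (2×91.406 + 8×95.063) = 707.5 kips.
Tension rupture (net): A_n = (12.5 − 2×1.1875)×0.75 = 7.5938 in² (U = 1.0, A_e = A_n). φR_n = 0.75 × 65 × 7.5938 = 370.2 kips.
Governing: min(400.6, 707.5, 370.2) = 370.2 kips → net-section rupture.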